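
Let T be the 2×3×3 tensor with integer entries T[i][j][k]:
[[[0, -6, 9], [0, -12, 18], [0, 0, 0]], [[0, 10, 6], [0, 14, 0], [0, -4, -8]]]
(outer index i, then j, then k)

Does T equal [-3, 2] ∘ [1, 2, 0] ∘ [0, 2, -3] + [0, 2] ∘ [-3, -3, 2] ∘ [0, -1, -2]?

Yes

Reconstruct entrywise from the claimed factors. For example, T[0,1,0] = 0 and Σₗ aₗ[0]bₗ[1]cₗ[0] = (-3)·(2)·(0) + (0)·(-3)·(0) = 0; checking all 18 entries, every one matches. The claim holds.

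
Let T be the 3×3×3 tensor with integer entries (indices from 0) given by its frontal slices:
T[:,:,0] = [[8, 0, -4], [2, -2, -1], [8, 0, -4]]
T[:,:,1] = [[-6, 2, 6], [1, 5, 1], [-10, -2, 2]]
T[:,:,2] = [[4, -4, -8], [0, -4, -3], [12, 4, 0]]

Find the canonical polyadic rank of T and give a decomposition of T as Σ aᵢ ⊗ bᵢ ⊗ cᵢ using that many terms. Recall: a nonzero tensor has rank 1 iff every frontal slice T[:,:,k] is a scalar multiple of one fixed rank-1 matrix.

Lower bound: the mode-2 unfolding of T (rows indexed by j, columns by (i,k) = (0,0), (0,1), (0,2), (1,0), (1,1), (1,2), (2,0), (2,1), (2,2)) is [[8, -6, 4, 2, 1, 0, 8, -10, 12], [0, 2, -4, -2, 5, -4, 0, -2, 4], [-4, 6, -8, -1, 1, -3, -4, 2, 0]].
There the 3×3 minor on rows j ∈ {0, 1, 2}, columns (i,k) ∈ {(0,0), (0,1), (1,0)} is det [[8, -6, 2], [0, 2, -2], [-4, 6, -1]] = 48 ≠ 0, so this unfolding has rank ≥ 3; CP rank is at least every unfolding rank, so rank(T) ≥ 3. (Flattening ranks never certify an upper bound on CP rank; for that we must actually write T with 3 rank-1 terms.)
Upper bound: T is a sum of 3 rank-1 terms, T = (0, 1, 0) ⊗ (2, 2, -1) ⊗ (-1, 2, -1) + (2, 1, -2) ⊗ (1, 1, 1) ⊗ (0, 1, -2) + (2, 1, 2) ⊗ (2, 0, -1) ⊗ (2, -2, 2) (one valid choice — decompositions are not unique — normalised so each a, b is primitive with positive first nonzero entry; check it by expanding all entries), so rank(T) ≤ 3.
These bounds meet, so rank(T) = 3.
Check entry T[2,2,0] = -4: (0)·(-1)·(-1) + (-2)·(1)·(0) + (2)·(-1)·(2) = -4.

rank(T) = 3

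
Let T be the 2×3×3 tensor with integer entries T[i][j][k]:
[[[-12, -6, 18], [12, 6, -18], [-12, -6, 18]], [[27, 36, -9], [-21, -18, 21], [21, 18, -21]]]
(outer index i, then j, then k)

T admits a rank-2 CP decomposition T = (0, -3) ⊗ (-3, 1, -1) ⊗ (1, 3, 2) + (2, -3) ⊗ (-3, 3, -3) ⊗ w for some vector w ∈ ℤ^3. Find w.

Subtract the known terms from T to get the rank-1 residual R = (2, -3) ⊗ (-3, 3, -3) ⊗ w, so R[i,j,k] = a[i]·b[j]·w[k]. Pick indices with nonzero a[0]·b[0] = (2)·(-3) = -6. Only the fibre through (0,0,·) is needed: R[0,0,:] = T[0,0,:] − Σₗ aₗ[0]bₗ[0]cₗ = [-12, -6, 18] − (0)·(-3)·(1, 3, 2) = [-12, -6, 18]. Then w[k] = R[0,0,k] / -6 for each k, giving w = [-12, -6, 18] / -6 = (2, 1, -3).

w = (2, 1, -3)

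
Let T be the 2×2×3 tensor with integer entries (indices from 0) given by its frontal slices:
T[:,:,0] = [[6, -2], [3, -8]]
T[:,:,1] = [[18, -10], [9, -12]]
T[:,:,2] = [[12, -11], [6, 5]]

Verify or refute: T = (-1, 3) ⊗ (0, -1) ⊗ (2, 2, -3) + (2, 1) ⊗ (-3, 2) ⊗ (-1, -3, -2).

Reconstruct entrywise from the claimed factors. For example, T[1,1,0] = -8 and Σₗ aₗ[1]bₗ[1]cₗ[0] = (3)·(-1)·(2) + (1)·(2)·(-1) = -8; checking all 12 entries, every one matches. The claim holds.

Yes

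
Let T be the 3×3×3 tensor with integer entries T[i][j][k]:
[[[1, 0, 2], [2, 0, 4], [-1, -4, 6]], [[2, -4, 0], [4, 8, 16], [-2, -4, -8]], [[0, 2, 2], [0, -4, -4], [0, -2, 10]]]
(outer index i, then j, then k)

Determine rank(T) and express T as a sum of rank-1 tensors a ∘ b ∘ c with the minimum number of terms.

Lower bound: the mode-2 unfolding of T (rows indexed by j, columns by (i,k) = (0,0), (0,1), (0,2), (1,0), (1,1), (1,2), (2,0), (2,1), (2,2)) is [[1, 0, 2, 2, -4, 0, 0, 2, 2], [2, 0, 4, 4, 8, 16, 0, -4, -4], [-1, -4, 6, -2, -4, -8, 0, -2, 10]].
There the 3×3 minor on rows j ∈ {0, 1, 2}, columns (i,k) ∈ {(0,0), (0,1), (1,1)} is det [[1, 0, -4], [2, 0, 8], [-1, -4, -4]] = 64 ≠ 0, so this unfolding has rank ≥ 3; CP rank is at least every unfolding rank, so rank(T) ≥ 3. (Unfolding ranks only ever bound the CP rank from below — rank(T) can be strictly larger than all of them — so the matching upper bound has to come from an explicit 3-term decomposition.)
Upper bound: T is a sum of 3 rank-1 terms, T = (0, 2, -1) ∘ (1, -2, 1) ∘ (0, -2, -2) + (1, 0, 1) ∘ (0, 0, 1) ∘ (0, -4, 8) + (1, 2, 0) ∘ (1, 2, -1) ∘ (1, 0, 2) (written with every a and b primitive with positive leading entry and the scale carried by c; CP decompositions are not unique, and this one is verified by expanding entrywise), so rank(T) ≤ 3.
These bounds meet, so rank(T) = 3.
Check entry T[0,2,2] = 6: (0)·(1)·(-2) + (1)·(1)·(8) + (1)·(-1)·(2) = 6.

rank(T) = 3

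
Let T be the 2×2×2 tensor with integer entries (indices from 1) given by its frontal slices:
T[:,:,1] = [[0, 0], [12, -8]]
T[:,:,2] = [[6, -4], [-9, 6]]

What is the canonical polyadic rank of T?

2

Lower bound: the mode-1 unfolding of T (rows indexed by i, columns by (j,k) = (1,1), (1,2), (2,1), (2,2)) is [[0, 6, 0, -4], [12, -9, -8, 6]].
There the 2×2 minor on rows i ∈ {1, 2}, columns (j,k) ∈ {(1,1), (1,2)} is det [[0, 6], [12, -9]] = -72 ≠ 0, so this unfolding has rank ≥ 2; CP rank is at least every unfolding rank, so rank(T) ≥ 2. (Unfolding ranks only ever bound the CP rank from below — rank(T) can be strictly larger than all of them — so the matching upper bound has to come from an explicit 2-term decomposition.)
Upper bound — finding two terms. Every mode-2 slice of T is a multiple of one matrix: T[:,j,:] = b[j]·M with b = [3, -2] and M = [[0, 2], [4, -3]] (rows indexed by i, columns by k). So it suffices to write M as a sum of two rank-1 matrices.
Splitting M by its rows (i = 1, 2), M = [1, 0][0, 2]ᵀ + [0, 1][4, -3]ᵀ.
Hence T = [1, 0] ⊗ [3, -2] ⊗ [0, 2] + [0, 1] ⊗ [3, -2] ⊗ [4, -3], so rank(T) ≤ 2.
These bounds meet, so rank(T) = 2.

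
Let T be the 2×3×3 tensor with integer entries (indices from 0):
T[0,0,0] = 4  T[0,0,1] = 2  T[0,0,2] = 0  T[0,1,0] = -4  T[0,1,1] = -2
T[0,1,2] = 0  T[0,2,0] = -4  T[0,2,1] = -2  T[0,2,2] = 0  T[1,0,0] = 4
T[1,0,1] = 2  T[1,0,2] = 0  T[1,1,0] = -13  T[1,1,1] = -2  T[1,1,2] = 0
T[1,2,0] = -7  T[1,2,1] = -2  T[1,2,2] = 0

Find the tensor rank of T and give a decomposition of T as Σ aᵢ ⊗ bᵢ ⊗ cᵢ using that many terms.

rank(T) = 2

Lower bound: in the mode-1 unfolding of T (rows indexed by i, columns by (j,k)) the 2×2 minor on rows i ∈ {0, 1}, columns (j,k) ∈ {(0,0), (1,0)} is det [[4, -4], [4, -13]] = -36 ≠ 0, so that unfolding has rank ≥ 2 and hence rank(T) ≥ 2 (CP rank is at least every unfolding rank, though it can be larger).
Upper bound: with S_k = T[:,:,k], the two rank-1 terms a₁b₁ᵀ, a₂b₂ᵀ are the rank-1 members of the pencil x·S₀ + y·S₁.
The 2×2 minor of x·S₀ + y·S₁ on rows {0,1}, columns {0,1} is −36·x² − 18·xy = (-18)·(2·x + y)(x), vanishing at (x:y) = (1:-2) and (0:1).
M₁ = S₀ − 2·S₁ = [[0, 0, 0], [0, -9, -3]] = (-3)·[0, 1][0, 3, 1]ᵀ and M₂ = S₁ = [[2, -2, -2], [2, -2, -2]] = 2·[1, 1][1, -1, -1]ᵀ, so take a₁ = [0, 1], b₁ = [0, 3, 1], a₂ = [1, 1], b₂ = [1, -1, -1].
Each slice is an integer combination of E₁ = a₁b₁ᵀ and E₂ = a₂b₂ᵀ: S₀ = −3·E₁ + 4·E₂, S₁ = 2·E₂, S₂ = 0; reading off coefficients, c₁ = [-3, 0, 0] and c₂ = [4, 2, 0].
Hence T = [0, 1] ⊗ [0, 3, 1] ⊗ [-3, 0, 0] + [1, 1] ⊗ [1, -1, -1] ⊗ [4, 2, 0], so rank(T) ≤ 2.
These bounds meet, so rank(T) = 2.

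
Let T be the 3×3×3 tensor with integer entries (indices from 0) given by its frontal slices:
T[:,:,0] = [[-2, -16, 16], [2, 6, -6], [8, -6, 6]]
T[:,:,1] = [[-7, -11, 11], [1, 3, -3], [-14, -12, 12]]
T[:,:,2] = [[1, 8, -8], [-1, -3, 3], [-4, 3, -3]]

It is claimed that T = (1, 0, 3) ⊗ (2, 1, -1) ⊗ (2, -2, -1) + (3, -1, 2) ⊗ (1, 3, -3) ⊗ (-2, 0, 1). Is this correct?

Reconstruct entry (0,0,1) from the claimed factors: Σₗ aₗ[0]bₗ[0]cₗ[1] = (1)·(2)·(-2) + (3)·(1)·(0) = -4, but T[0,0,1] = -7. The claim is false.

No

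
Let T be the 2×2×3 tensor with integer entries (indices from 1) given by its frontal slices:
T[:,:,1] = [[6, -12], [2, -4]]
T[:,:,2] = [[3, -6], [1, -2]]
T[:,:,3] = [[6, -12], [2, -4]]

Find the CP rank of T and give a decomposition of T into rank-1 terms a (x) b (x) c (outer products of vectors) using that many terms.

rank(T) = 1

Lower bound: T ≠ 0 (e.g. T[1,1,1] = 6), so rank(T) ≥ 1.
Upper bound: if T = a (x) b (x) c then every fibre of T is a multiple of the corresponding factor, so read the factors off the fibres through the nonzero entry T[1,1,1] = 6.
The mode-1 fibre T[:,1,1] = [6, 2] gives a = [3, 1] (primitive direction); the mode-2 fibre T[1,:,1] = [6, -12] gives b = [1, -2]; then c[k] = T[1,1,k] / (a[1]·b[1]) = [6, 3, 6] / 3 = [2, 1, 2].
Expanding [3, 1] (x) [1, -2] (x) [2, 1, 2] reproduces all 12 entries of T, so T = [3, 1] (x) [1, -2] (x) [2, 1, 2] and rank(T) ≤ 1.
These bounds meet, so rank(T) = 1.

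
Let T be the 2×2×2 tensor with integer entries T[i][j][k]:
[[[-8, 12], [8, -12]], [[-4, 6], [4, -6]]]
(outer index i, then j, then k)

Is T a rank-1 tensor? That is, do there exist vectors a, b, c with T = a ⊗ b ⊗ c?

If T = a ⊗ b ⊗ c then every fibre of T is a multiple of the corresponding factor, so read the factors off the fibres through the nonzero entry T[0,0,0] = -8.
The mode-1 fibre T[:,0,0] = [-8, -4] gives a = (2, 1) (primitive direction); the mode-2 fibre T[0,:,0] = [-8, 8] gives b = (1, -1); then c[k] = T[0,0,k] / (a[0]·b[0]) = [-8, 12] / 2 = (-4, 6).
Expanding (2, 1) ⊗ (1, -1) ⊗ (-4, 6) reproduces all 8 entries of T, so T = (2, 1) ⊗ (1, -1) ⊗ (-4, 6) and rank(T) ≤ 1.
Equivalently every frontal slice T[:,:,k] is c[k] times the rank-1 matrix (2, 1) ⊗ (1, -1). So T has rank 1 (it is nonzero).

Yes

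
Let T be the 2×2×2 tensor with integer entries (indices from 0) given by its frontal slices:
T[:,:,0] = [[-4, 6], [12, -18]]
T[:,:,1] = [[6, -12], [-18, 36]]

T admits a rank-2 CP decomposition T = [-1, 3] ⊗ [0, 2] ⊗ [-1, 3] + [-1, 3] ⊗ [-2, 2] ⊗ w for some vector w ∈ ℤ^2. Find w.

w = [-2, 3]

Subtract the known terms from T to get the rank-1 residual R = [-1, 3] ⊗ [-2, 2] ⊗ w, so R[i,j,k] = a[i]·b[j]·w[k]. Pick indices with nonzero a[0]·b[0] = (-1)·(-2) = 2. Only the fibre through (0,0,·) is needed: R[0,0,:] = T[0,0,:] − Σₗ aₗ[0]bₗ[0]cₗ = [-4, 6] − (-1)·(0)·[-1, 3] = [-4, 6]. Then w[k] = R[0,0,k] / 2 for each k, giving w = [-4, 6] / 2 = [-2, 3].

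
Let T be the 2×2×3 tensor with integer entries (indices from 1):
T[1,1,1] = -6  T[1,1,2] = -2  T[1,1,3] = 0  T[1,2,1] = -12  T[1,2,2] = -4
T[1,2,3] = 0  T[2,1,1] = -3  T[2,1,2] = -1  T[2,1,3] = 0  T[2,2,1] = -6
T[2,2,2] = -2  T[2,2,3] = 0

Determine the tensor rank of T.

1

Lower bound: T ≠ 0 (e.g. T[1,1,1] = -6), so rank(T) ≥ 1.
Upper bound: if T = a (x) b (x) c then every fibre of T is a multiple of the corresponding factor, so read the factors off the fibres through the nonzero entry T[1,1,1] = -6.
The mode-1 fibre T[:,1,1] = [-6, -3] gives a = [2, 1] (primitive direction); the mode-2 fibre T[1,:,1] = [-6, -12] gives b = [1, 2]; then c[k] = T[1,1,k] / (a[1]·b[1]) = [-6, -2, 0] / 2 = [-3, -1, 0].
Expanding [2, 1] (x) [1, 2] (x) [-3, -1, 0] reproduces all 12 entries of T, so T = [2, 1] (x) [1, 2] (x) [-3, -1, 0] and rank(T) ≤ 1.
These bounds meet, so rank(T) = 1.
Check entry T[2,2,2] = -2: (1)·(2)·(-1) = -2.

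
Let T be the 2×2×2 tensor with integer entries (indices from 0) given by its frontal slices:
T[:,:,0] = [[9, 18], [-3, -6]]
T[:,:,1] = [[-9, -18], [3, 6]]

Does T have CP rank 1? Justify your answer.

If T = a ⊗ b ⊗ c then every fibre of T is a multiple of the corresponding factor, so read the factors off the fibres through the nonzero entry T[0,0,0] = 9.
The mode-1 fibre T[:,0,0] = [9, -3] gives a = [3, -1] (primitive direction); the mode-2 fibre T[0,:,0] = [9, 18] gives b = [1, 2]; then c[k] = T[0,0,k] / (a[0]·b[0]) = [9, -9] / 3 = [3, -3].
Expanding [3, -1] ⊗ [1, 2] ⊗ [3, -3] reproduces all 8 entries of T, so T = [3, -1] ⊗ [1, 2] ⊗ [3, -3] and rank(T) ≤ 1.
Equivalently every frontal slice T[:,:,k] is c[k] times the rank-1 matrix [3, -1] ⊗ [1, 2]. So T has rank 1 (it is nonzero).

Yes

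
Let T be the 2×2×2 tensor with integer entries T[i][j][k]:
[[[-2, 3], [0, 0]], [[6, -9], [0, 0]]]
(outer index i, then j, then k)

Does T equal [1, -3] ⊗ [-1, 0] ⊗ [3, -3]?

Reconstruct entry (0,0,0) from the claimed factors: Σₗ aₗ[0]bₗ[0]cₗ[0] = (1)·(-1)·(3) = -3, but T[0,0,0] = -2. The claim is false.

No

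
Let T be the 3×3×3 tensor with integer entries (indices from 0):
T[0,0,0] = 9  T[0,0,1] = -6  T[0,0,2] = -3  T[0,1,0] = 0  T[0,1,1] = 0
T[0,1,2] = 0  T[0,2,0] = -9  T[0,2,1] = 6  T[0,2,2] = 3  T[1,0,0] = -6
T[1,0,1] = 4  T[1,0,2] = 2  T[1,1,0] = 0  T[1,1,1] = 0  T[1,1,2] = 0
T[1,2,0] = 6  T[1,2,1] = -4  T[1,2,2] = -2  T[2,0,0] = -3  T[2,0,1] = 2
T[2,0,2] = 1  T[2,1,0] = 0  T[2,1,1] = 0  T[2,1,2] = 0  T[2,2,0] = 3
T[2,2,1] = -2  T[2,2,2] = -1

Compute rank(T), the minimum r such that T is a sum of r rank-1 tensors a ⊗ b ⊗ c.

1

Lower bound: T ≠ 0 (e.g. T[0,0,0] = 9), so rank(T) ≥ 1.
Upper bound: if T = a ⊗ b ⊗ c then every fibre of T is a multiple of the corresponding factor, so read the factors off the fibres through the nonzero entry T[0,0,0] = 9.
The mode-1 fibre T[:,0,0] = [9, -6, -3] gives a = [3, -2, -1] (primitive direction); the mode-2 fibre T[0,:,0] = [9, 0, -9] gives b = [1, 0, -1]; then c[k] = T[0,0,k] / (a[0]·b[0]) = [9, -6, -3] / 3 = [3, -2, -1].
Expanding [3, -2, -1] ⊗ [1, 0, -1] ⊗ [3, -2, -1] reproduces all 27 entries of T, so T = [3, -2, -1] ⊗ [1, 0, -1] ⊗ [3, -2, -1] and rank(T) ≤ 1.
These bounds meet, so rank(T) = 1.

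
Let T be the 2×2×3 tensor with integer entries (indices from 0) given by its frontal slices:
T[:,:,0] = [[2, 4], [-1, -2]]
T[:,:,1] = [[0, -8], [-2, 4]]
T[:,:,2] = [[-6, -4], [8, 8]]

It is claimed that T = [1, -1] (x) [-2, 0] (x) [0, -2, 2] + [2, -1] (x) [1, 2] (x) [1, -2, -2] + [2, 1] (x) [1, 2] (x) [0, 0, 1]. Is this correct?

No

Reconstruct entry (1,0,2) from the claimed factors: Σₗ aₗ[1]bₗ[0]cₗ[2] = (-1)·(-2)·(2) + (-1)·(1)·(-2) + (1)·(1)·(1) = 7, but T[1,0,2] = 8. The claim is false.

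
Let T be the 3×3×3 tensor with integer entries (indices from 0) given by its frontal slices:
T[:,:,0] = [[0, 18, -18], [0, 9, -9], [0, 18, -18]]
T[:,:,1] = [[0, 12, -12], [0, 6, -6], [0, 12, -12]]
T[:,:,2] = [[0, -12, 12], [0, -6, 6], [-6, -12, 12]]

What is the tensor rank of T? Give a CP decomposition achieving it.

Lower bound: in the mode-1 unfolding of T (rows indexed by i, columns by (j,k)) the 2×2 minor on rows i ∈ {0, 2}, columns (j,k) ∈ {(0,2), (1,0)} is det [[0, 18], [-6, 18]] = 108 ≠ 0, so that unfolding has rank ≥ 2 and hence rank(T) ≥ 2 (CP rank is at least every unfolding rank, though it can be larger).
Upper bound: with S_k = T[:,:,k], the two rank-1 terms a₁b₁ᵀ, a₂b₂ᵀ are the rank-1 members of the pencil x·S₀ + y·S₂.
The 2×2 minor of x·S₀ + y·S₂ on rows {0,2}, columns {0,1} is 108·xy − 72·y² = 36·(3·x − 2·y)(y), vanishing at (x:y) = (2:3) and (1:0).
M₁ = 2·S₀ + 3·S₂ = [[0, 0, 0], [0, 0, 0], [-18, 0, 0]] = (-18)·[0, 0, 1][1, 0, 0]ᵀ and M₂ = S₀ = [[0, 18, -18], [0, 9, -9], [0, 18, -18]] = 9·[2, 1, 2][0, 1, -1]ᵀ, so take a₁ = [0, 0, 1], b₁ = [1, 0, 0], a₂ = [2, 1, 2], b₂ = [0, 1, -1].
Each slice is an integer combination of E₁ = a₁b₁ᵀ and E₂ = a₂b₂ᵀ: S₀ = 9·E₂, S₁ = 6·E₂, S₂ = −6·E₁ − 6·E₂; reading off coefficients, c₁ = [0, 0, -6] and c₂ = [9, 6, -6].
Hence T = [0, 0, 1] ⊗ [1, 0, 0] ⊗ [0, 0, -6] + [2, 1, 2] ⊗ [0, 1, -1] ⊗ [9, 6, -6], so rank(T) ≤ 2.
These bounds meet, so rank(T) = 2.

rank(T) = 2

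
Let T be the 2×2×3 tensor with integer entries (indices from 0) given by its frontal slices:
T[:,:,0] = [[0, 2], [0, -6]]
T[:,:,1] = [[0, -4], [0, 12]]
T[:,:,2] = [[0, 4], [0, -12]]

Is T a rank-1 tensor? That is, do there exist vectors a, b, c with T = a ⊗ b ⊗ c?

Yes

If T = a ⊗ b ⊗ c then every fibre of T is a multiple of the corresponding factor, so read the factors off the fibres through the nonzero entry T[0,1,0] = 2.
The mode-1 fibre T[:,1,0] = [2, -6] gives a = [1, -3] (primitive direction); the mode-2 fibre T[0,:,0] = [0, 2] gives b = [0, 1]; then c[k] = T[0,1,k] / (a[0]·b[1]) = [2, -4, 4] / 1 = [2, -4, 4].
Expanding [1, -3] ⊗ [0, 1] ⊗ [2, -4, 4] reproduces all 12 entries of T, so T = [1, -3] ⊗ [0, 1] ⊗ [2, -4, 4] and rank(T) ≤ 1.
Equivalently every frontal slice T[:,:,k] is c[k] times the rank-1 matrix [1, -3] ⊗ [0, 1]. So T has rank 1 (it is nonzero).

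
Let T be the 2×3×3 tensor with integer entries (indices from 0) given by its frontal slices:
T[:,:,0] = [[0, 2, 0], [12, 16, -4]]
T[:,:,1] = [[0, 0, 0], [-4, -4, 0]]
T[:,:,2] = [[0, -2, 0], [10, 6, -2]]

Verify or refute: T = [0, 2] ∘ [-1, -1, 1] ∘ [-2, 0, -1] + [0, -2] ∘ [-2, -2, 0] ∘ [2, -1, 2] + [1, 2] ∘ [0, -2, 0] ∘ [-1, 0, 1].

Reconstruct entrywise from the claimed factors. For example, T[0,1,0] = 2 and Σₗ aₗ[0]bₗ[1]cₗ[0] = (0)·(-1)·(-2) + (0)·(-2)·(2) + (1)·(-2)·(-1) = 2; checking all 18 entries, every one matches. The claim holds.

Yes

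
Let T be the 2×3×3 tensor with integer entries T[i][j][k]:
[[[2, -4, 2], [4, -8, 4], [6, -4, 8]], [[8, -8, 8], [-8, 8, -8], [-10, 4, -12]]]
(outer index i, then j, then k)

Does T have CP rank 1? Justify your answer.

The mode-2 unfolding of T (rows indexed by j, columns by (i,k) = (0,0), (0,1), (0,2), (1,0), (1,1), (1,2)) is [[2, -4, 2, 8, -8, 8], [4, -8, 4, -8, 8, -8], [6, -4, 8, -10, 4, -12]].
There the 3×3 minor on rows j ∈ {0, 1, 2}, columns (i,k) ∈ {(0,0), (0,1), (1,0)} is det [[2, -4, 8], [4, -8, -8], [6, -4, -10]] = 384 ≠ 0, so this unfolding has rank ≥ 3; CP rank is at least every unfolding rank, so rank(T) ≥ 3.
In particular rank(T) ≥ 3 > 1, so T is not rank-1.

No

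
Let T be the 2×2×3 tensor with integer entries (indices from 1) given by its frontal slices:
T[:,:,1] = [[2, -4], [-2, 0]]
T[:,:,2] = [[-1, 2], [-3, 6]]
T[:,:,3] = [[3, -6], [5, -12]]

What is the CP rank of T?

Lower bound: in the mode-1 unfolding of T (rows indexed by i, columns by (j,k)) the 2×2 minor on rows i ∈ {1, 2}, columns (j,k) ∈ {(1,1), (1,2)} is det [[2, -1], [-2, -3]] = -8 ≠ 0, so that unfolding has rank ≥ 2 and hence rank(T) ≥ 2 (CP rank is at least every unfolding rank, though it can be larger).
Upper bound: with S_k = T[:,:,k], the two rank-1 terms a₁b₁ᵀ, a₂b₂ᵀ are the rank-1 members of the pencil x·S₁ + y·S₂.
det(x·S₁ + y·S₂) is −8·x² + 4·xy = (-4)·(2·x − y)(x), vanishing at (x:y) = (1:2) and (0:1).
M₁ = S₁ + 2·S₂ = [[0, 0], [-8, 12]] = (-4)·[0, 1][2, -3]ᵀ and M₂ = S₂ = [[-1, 2], [-3, 6]] = −[1, 3][1, -2]ᵀ, so take a₁ = [0, 1], b₁ = [2, -3], a₂ = [1, 3], b₂ = [1, -2].
Each slice is an integer combination of E₁ = a₁b₁ᵀ and E₂ = a₂b₂ᵀ: S₁ = −4·E₁ + 2·E₂, S₂ = −E₂, S₃ = −2·E₁ + 3·E₂; reading off coefficients, c₁ = [-4, 0, -2] and c₂ = [2, -1, 3].
Hence T = [0, 1] ⊗ [2, -3] ⊗ [-4, 0, -2] + [1, 3] ⊗ [1, -2] ⊗ [2, -1, 3], so rank(T) ≤ 2.
These bounds meet, so rank(T) = 2.

2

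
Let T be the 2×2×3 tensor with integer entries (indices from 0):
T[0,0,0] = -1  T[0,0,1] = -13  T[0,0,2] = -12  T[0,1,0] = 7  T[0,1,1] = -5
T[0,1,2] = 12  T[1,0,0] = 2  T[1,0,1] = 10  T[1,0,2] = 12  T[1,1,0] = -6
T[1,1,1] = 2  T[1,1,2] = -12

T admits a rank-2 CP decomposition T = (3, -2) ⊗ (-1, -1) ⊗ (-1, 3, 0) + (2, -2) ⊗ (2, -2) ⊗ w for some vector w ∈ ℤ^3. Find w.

Subtract the known terms from T to get the rank-1 residual R = (2, -2) ⊗ (2, -2) ⊗ w, so R[i,j,k] = a[i]·b[j]·w[k]. Pick indices with nonzero a[0]·b[0] = (2)·(2) = 4. Only the fibre through (0,0,·) is needed: R[0,0,:] = T[0,0,:] − Σₗ aₗ[0]bₗ[0]cₗ = [-1, -13, -12] − (3)·(-1)·(-1, 3, 0) = [-4, -4, -12]. Then w[k] = R[0,0,k] / 4 for each k, giving w = [-4, -4, -12] / 4 = (-1, -1, -3).

w = (-1, -1, -3)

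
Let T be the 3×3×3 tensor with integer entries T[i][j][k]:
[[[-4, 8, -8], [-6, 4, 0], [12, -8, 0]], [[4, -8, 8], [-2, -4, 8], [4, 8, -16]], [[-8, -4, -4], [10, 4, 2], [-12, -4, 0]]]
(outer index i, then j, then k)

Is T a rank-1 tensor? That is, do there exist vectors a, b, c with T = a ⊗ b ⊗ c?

No

The mode-3 unfolding of T (rows indexed by k, columns by (i,j) = (0,0), (0,1), (0,2), (1,0), (1,1), (1,2), (2,0), (2,1), (2,2)) is [[-4, -6, 12, 4, -2, 4, -8, 10, -12], [8, 4, -8, -8, -4, 8, -4, 4, -4], [-8, 0, 0, 8, 8, -16, -4, 2, 0]].
There the 3×3 minor on rows k ∈ {0, 1, 2}, columns (i,j) ∈ {(0,0), (0,1), (2,0)} is det [[-4, -6, -8], [8, 4, -4], [-8, 0, -4]] = -576 ≠ 0, so this unfolding has rank ≥ 3; CP rank is at least every unfolding rank, so rank(T) ≥ 3.
In particular rank(T) ≥ 3 > 1, so T is not rank-1.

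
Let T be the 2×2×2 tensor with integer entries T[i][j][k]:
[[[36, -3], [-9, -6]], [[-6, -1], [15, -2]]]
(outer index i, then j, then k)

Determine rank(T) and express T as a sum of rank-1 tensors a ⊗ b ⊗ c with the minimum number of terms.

rank(T) = 2

Lower bound: the mode-1 unfolding of T (rows indexed by i, columns by (j,k) = (0,0), (0,1), (1,0), (1,1)) is [[36, -3, -9, -6], [-6, -1, 15, -2]].
There the 2×2 minor on rows i ∈ {0, 1}, columns (j,k) ∈ {(0,0), (0,1)} is det [[36, -3], [-6, -1]] = -54 ≠ 0, so this unfolding has rank ≥ 2; CP rank is at least every unfolding rank, so rank(T) ≥ 2. (Unfolding ranks only ever bound the CP rank from below — rank(T) can be strictly larger than all of them — so the matching upper bound has to come from an explicit 2-term decomposition.)
Upper bound — finding two terms. Write S_k = T[:,:,k] for the frontal slices: S₀ = [[36, -9], [-6, 15]], S₁ = [[-3, -6], [-1, -2]].
If T = a₁ ⊗ b₁ ⊗ c₁ + a₂ ⊗ b₂ ⊗ c₂ then each S_k = c₁[k]·a₁b₁ᵀ + c₂[k]·a₂b₂ᵀ. S₀ and S₁ are linearly independent, so a₁b₁ᵀ and a₂b₂ᵀ must span the same plane of matrices: they are the rank-1 matrices of the form x·S₀ + y·S₁.
det(x·S₀ + y·S₁) is 486·x² − 162·xy = 162·(3·x − y)(x), vanishing at (x:y) = (1:3) and (0:1).
M₁ = S₀ + 3·S₁ = [[27, -27], [-9, 9]] = 9·[3, -1][1, -1]ᵀ and M₂ = S₁ = [[-3, -6], [-1, -2]] = −[3, 1][1, 2]ᵀ, so take a₁ = [3, -1], b₁ = [1, -1], a₂ = [3, 1], b₂ = [1, 2].
Each slice is an integer combination of E₁ = a₁b₁ᵀ and E₂ = a₂b₂ᵀ: S₀ = 9·E₁ + 3·E₂, S₁ = −E₂; reading off coefficients, c₁ = [9, 0] and c₂ = [3, -1].
Hence T = [3, -1] ⊗ [1, -1] ⊗ [9, 0] + [3, 1] ⊗ [1, 2] ⊗ [3, -1], so rank(T) ≤ 2.
These bounds meet, so rank(T) = 2.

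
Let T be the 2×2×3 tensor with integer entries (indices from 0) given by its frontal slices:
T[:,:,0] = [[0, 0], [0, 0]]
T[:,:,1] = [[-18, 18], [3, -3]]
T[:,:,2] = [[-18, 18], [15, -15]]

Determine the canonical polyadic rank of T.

Lower bound: the mode-3 unfolding of T (rows indexed by k, columns by (i,j) = (0,0), (0,1), (1,0), (1,1)) is [[0, 0, 0, 0], [-18, 18, 3, -3], [-18, 18, 15, -15]].
There the 2×2 minor on rows k ∈ {1, 2}, columns (i,j) ∈ {(0,0), (1,0)} is det [[-18, 3], [-18, 15]] = -216 ≠ 0, so this unfolding has rank ≥ 2; CP rank is at least every unfolding rank, so rank(T) ≥ 2. (Flattening ranks never certify an upper bound on CP rank; for that we must actually write T with 2 rank-1 terms.)
Upper bound — finding two terms. Every mode-2 slice of T is a multiple of one matrix: T[:,j,:] = b[j]·M with b = [1, -1] and M = [[0, -18, -18], [0, 3, 15]] (rows indexed by i, columns by k). So it suffices to write M as a sum of two rank-1 matrices.
Splitting M by its rows (i = 0, 1), M = [1, 0][0, -18, -18]ᵀ + [0, 1][0, 3, 15]ᵀ.
Hence T = [1, 0] ⊗ [1, -1] ⊗ [0, -18, -18] + [0, 1] ⊗ [1, -1] ⊗ [0, 3, 15], so rank(T) ≤ 2.
These bounds meet, so rank(T) = 2.

2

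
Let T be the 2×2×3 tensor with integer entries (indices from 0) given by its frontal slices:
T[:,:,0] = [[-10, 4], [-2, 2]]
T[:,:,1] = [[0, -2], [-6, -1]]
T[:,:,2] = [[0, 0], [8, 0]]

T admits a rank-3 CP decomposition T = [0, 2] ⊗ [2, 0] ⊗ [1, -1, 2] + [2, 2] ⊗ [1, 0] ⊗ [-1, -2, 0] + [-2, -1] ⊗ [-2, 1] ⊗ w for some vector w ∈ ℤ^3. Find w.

Subtract the known terms from T to get the rank-1 residual R = [-2, -1] ⊗ [-2, 1] ⊗ w, so R[i,j,k] = a[i]·b[j]·w[k]. Pick indices with nonzero a[0]·b[0] = (-2)·(-2) = 4. Only the fibre through (0,0,·) is needed: R[0,0,:] = T[0,0,:] − Σₗ aₗ[0]bₗ[0]cₗ = [-10, 0, 0] − (0)·(2)·[1, -1, 2] − (2)·(1)·[-1, -2, 0] = [-8, 4, 0]. Then w[k] = R[0,0,k] / 4 for each k, giving w = [-8, 4, 0] / 4 = [-2, 1, 0].

w = [-2, 1, 0]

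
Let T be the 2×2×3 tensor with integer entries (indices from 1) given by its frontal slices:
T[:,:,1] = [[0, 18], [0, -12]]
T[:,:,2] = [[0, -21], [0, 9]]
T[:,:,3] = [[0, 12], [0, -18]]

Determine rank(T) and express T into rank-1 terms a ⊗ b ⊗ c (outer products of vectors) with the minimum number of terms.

Lower bound: the mode-3 unfolding of T (rows indexed by k, columns by (i,j) = (1,1), (1,2), (2,1), (2,2)) is [[0, 18, 0, -12], [0, -21, 0, 9], [0, 12, 0, -18]].
There the 2×2 minor on rows k ∈ {1, 2}, columns (i,j) ∈ {(1,2), (2,2)} is det [[18, -12], [-21, 9]] = -90 ≠ 0, so this unfolding has rank ≥ 2; CP rank is at least every unfolding rank, so rank(T) ≥ 2. (Unfolding ranks only ever bound the CP rank from below — rank(T) can be strictly larger than all of them — so the matching upper bound has to come from an explicit 2-term decomposition.)
Upper bound — finding two terms. Every mode-2 slice of T is a multiple of one matrix: T[:,j,:] = b[j]·M with b = [0, 1] and M = [[18, -21, 12], [-12, 9, -18]] (rows indexed by i, columns by k). So it suffices to write M as a sum of two rank-1 matrices.
Splitting M by its rows (i = 1, 2), M = [1, 0][18, -21, 12]ᵀ + [0, 1][-12, 9, -18]ᵀ.
Hence T = [1, 0] ⊗ [0, 1] ⊗ [18, -21, 12] + [0, 1] ⊗ [0, 1] ⊗ [-12, 9, -18], so rank(T) ≤ 2.
These bounds meet, so rank(T) = 2.

rank(T) = 2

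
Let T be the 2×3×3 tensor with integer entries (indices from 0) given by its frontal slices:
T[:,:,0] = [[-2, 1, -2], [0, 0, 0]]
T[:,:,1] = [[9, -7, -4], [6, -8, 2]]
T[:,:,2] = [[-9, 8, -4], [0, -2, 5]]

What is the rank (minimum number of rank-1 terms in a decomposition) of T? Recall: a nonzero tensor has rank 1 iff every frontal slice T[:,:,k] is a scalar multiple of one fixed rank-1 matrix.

3

Lower bound: the mode-2 unfolding of T (rows indexed by j, columns by (i,k) = (0,0), (0,1), (0,2), (1,0), (1,1), (1,2)) is [[-2, 9, -9, 0, 6, 0], [1, -7, 8, 0, -8, -2], [-2, -4, -4, 0, 2, 5]].
There the 3×3 minor on rows j ∈ {0, 1, 2}, columns (i,k) ∈ {(0,0), (0,1), (0,2)} is det [[-2, 9, -9], [1, -7, 8], [-2, -4, -4]] = -66 ≠ 0, so this unfolding has rank ≥ 3; CP rank is at least every unfolding rank, so rank(T) ≥ 3. (Unfolding ranks only ever bound the CP rank from below — rank(T) can be strictly larger than all of them — so the matching upper bound has to come from an explicit 3-term decomposition.)
Upper bound: T is a sum of 3 rank-1 terms, T = [1, -2] ⊗ [1, -2, 2] ⊗ [0, -1, -1] + [1, 0] ⊗ [2, -1, 2] ⊗ [-1, 1, -2] + [2, 1] ⊗ [2, -2, -1] ⊗ [0, 2, -1] (one valid choice — decompositions are not unique — normalised so each a, b is primitive with positive first nonzero entry; check it by expanding all entries), so rank(T) ≤ 3.
These bounds meet, so rank(T) = 3.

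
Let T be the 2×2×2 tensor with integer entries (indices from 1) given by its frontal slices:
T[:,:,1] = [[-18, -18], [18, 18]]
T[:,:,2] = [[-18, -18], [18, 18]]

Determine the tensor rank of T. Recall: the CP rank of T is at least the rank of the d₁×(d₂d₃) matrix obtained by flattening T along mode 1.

1

Lower bound: T ≠ 0 (e.g. T[1,1,1] = -18), so rank(T) ≥ 1.
Upper bound: if T = a ∘ b ∘ c then every fibre of T is a multiple of the corresponding factor, so read the factors off the fibres through the nonzero entry T[1,1,1] = -18.
The mode-1 fibre T[:,1,1] = [-18, 18] gives a = (1, -1) (primitive direction); the mode-2 fibre T[1,:,1] = [-18, -18] gives b = (1, 1); then c[k] = T[1,1,k] / (a[1]·b[1]) = [-18, -18] / 1 = (-18, -18).
Expanding (1, -1) ∘ (1, 1) ∘ (-18, -18) reproduces all 8 entries of T, so T = (1, -1) ∘ (1, 1) ∘ (-18, -18) and rank(T) ≤ 1.
These bounds meet, so rank(T) = 1.
Check entry T[1,1,2] = -18: (1)·(1)·(-18) = -18.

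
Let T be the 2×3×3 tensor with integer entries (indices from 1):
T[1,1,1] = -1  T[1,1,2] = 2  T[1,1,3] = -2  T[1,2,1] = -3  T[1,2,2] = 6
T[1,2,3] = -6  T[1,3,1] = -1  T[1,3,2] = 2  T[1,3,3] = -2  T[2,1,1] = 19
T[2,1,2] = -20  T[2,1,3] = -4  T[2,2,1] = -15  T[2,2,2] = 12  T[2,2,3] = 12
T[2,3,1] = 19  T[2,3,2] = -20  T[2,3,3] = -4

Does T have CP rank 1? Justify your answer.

No

The mode-3 unfolding of T (rows indexed by k, columns by (i,j) = (1,1), (1,2), (1,3), (2,1), (2,2), (2,3)) is [[-1, -3, -1, 19, -15, 19], [2, 6, 2, -20, 12, -20], [-2, -6, -2, -4, 12, -4]].
There the 2×2 minor on rows k ∈ {1, 2}, columns (i,j) ∈ {(1,1), (2,1)} is det [[-1, 19], [2, -20]] = -18 ≠ 0, so this unfolding has rank ≥ 2; CP rank is at least every unfolding rank, so rank(T) ≥ 2.
In particular rank(T) ≥ 2 > 1, so T is not rank-1.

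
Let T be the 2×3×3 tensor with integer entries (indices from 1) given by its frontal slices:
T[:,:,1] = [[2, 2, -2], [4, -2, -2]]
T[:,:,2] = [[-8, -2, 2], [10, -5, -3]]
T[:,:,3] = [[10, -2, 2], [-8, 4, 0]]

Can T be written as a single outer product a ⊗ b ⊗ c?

The mode-2 unfolding of T (rows indexed by j, columns by (i,k) = (1,1), (1,2), (1,3), (2,1), (2,2), (2,3)) is [[2, -8, 10, 4, 10, -8], [2, -2, -2, -2, -5, 4], [-2, 2, 2, -2, -3, 0]].
There the 3×3 minor on rows j ∈ {1, 2, 3}, columns (i,k) ∈ {(1,1), (1,2), (2,1)} is det [[2, -8, 4], [2, -2, -2], [-2, 2, -2]] = -48 ≠ 0, so this unfolding has rank ≥ 3; CP rank is at least every unfolding rank, so rank(T) ≥ 3.
In particular rank(T) ≥ 3 > 1, so T is not rank-1.

No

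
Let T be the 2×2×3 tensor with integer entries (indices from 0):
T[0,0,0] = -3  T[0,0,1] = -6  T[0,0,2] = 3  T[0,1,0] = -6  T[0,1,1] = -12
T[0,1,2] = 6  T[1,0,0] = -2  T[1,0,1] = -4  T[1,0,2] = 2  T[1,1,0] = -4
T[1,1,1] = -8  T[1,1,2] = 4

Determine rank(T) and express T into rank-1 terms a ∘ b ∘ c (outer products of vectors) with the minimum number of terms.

rank(T) = 1

Lower bound: T ≠ 0 (e.g. T[0,0,0] = -3), so rank(T) ≥ 1.
Upper bound: the mode-1 fibre T[:,0,0] = [-3, -2] gives a = [3, 2] (primitive direction); the mode-2 fibre T[0,:,0] = [-3, -6] gives b = [1, 2]; then c[k] = T[0,0,k] / (a[0]·b[0]) = [-3, -6, 3] / 3 = [-1, -2, 1].
Expanding [3, 2] ∘ [1, 2] ∘ [-1, -2, 1] reproduces all 12 entries of T, so T = [3, 2] ∘ [1, 2] ∘ [-1, -2, 1] and rank(T) ≤ 1.
These bounds meet, so rank(T) = 1.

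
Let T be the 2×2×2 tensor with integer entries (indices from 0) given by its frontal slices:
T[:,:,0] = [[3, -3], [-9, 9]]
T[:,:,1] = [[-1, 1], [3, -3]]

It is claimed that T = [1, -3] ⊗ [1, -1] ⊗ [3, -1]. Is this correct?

Yes

Reconstruct entrywise from the claimed factors. For example, T[0,1,1] = 1 and Σₗ aₗ[0]bₗ[1]cₗ[1] = (1)·(-1)·(-1) = 1; checking all 8 entries, every one matches. The claim holds.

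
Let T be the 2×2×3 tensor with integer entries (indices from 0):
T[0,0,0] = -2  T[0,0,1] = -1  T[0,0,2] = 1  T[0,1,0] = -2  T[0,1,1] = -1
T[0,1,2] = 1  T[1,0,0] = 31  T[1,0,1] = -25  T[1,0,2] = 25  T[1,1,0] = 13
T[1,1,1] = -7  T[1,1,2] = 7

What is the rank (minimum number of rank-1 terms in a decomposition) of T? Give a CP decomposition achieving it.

Lower bound: the mode-3 unfolding of T (rows indexed by k, columns by (i,j) = (0,0), (0,1), (1,0), (1,1)) is [[-2, -2, 31, 13], [-1, -1, -25, -7], [1, 1, 25, 7]].
There the 2×2 minor on rows k ∈ {0, 1}, columns (i,j) ∈ {(0,0), (1,0)} is det [[-2, 31], [-1, -25]] = 81 ≠ 0, so this unfolding has rank ≥ 2; CP rank is at least every unfolding rank, so rank(T) ≥ 2. (This is only a lower bound: in general the CP rank may exceed every unfolding rank, so we still need to exhibit 2 rank-1 terms summing to T.)
Upper bound — finding two terms. Write S_k = T[:,:,k] for the frontal slices: S₀ = [[-2, -2], [31, 13]], S₁ = [[-1, -1], [-25, -7]], S₂ = [[1, 1], [25, 7]].
If T = a₁ ⊗ b₁ ⊗ c₁ + a₂ ⊗ b₂ ⊗ c₂ then each S_k = c₁[k]·a₁b₁ᵀ + c₂[k]·a₂b₂ᵀ. S₀ and S₁ are linearly independent, so a₁b₁ᵀ and a₂b₂ᵀ must span the same plane of matrices: they are the rank-1 matrices of the form x·S₀ + y·S₁.
det(x·S₀ + y·S₁) is 36·x² − 18·xy − 18·y² = 18·(x − y)(2·x + y), vanishing at (x:y) = (1:1) and (1:-2).
M₁ = S₀ + S₁ = [[-3, -3], [6, 6]] = (-3)·(1, -2)(1, 1)ᵀ and M₂ = S₀ − 2·S₁ = [[0, 0], [81, 27]] = 27·(0, 1)(3, 1)ᵀ, so take a₁ = (1, -2), b₁ = (1, 1), a₂ = (0, 1), b₂ = (3, 1).
Each slice is an integer combination of E₁ = a₁b₁ᵀ and E₂ = a₂b₂ᵀ: S₀ = −2·E₁ + 9·E₂, S₁ = −E₁ − 9·E₂, S₂ = E₁ + 9·E₂; reading off coefficients, c₁ = (-2, -1, 1) and c₂ = (9, -9, 9).
Hence T = (1, -2) ⊗ (1, 1) ⊗ (-2, -1, 1) + (0, 1) ⊗ (3, 1) ⊗ (9, -9, 9), so rank(T) ≤ 2.
These bounds meet, so rank(T) = 2.
Check entry T[1,1,0] = 13: (-2)·(1)·(-2) + (1)·(1)·(9) = 13.

rank(T) = 2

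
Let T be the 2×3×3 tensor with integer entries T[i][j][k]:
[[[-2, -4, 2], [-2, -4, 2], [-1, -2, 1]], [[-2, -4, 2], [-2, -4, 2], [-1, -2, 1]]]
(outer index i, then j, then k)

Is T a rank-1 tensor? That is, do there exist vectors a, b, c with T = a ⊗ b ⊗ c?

If T = a ⊗ b ⊗ c then every fibre of T is a multiple of the corresponding factor, so read the factors off the fibres through the nonzero entry T[0,0,0] = -2.
The mode-1 fibre T[:,0,0] = [-2, -2] gives a = [1, 1] (primitive direction); the mode-2 fibre T[0,:,0] = [-2, -2, -1] gives b = [2, 2, 1]; then c[k] = T[0,0,k] / (a[0]·b[0]) = [-2, -4, 2] / 2 = [-1, -2, 1].
Expanding [1, 1] ⊗ [2, 2, 1] ⊗ [-1, -2, 1] reproduces all 18 entries of T, so T = [1, 1] ⊗ [2, 2, 1] ⊗ [-1, -2, 1] and rank(T) ≤ 1.
Equivalently every frontal slice T[:,:,k] is c[k] times the rank-1 matrix [1, 1] ⊗ [2, 2, 1]. So T has rank 1 (it is nonzero).

Yes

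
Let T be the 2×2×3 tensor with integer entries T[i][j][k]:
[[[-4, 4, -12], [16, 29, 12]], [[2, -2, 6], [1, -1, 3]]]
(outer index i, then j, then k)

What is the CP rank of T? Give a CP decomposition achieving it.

Lower bound: the mode-3 unfolding of T (rows indexed by k, columns by (i,j) = (0,0), (0,1), (1,0), (1,1)) is [[-4, 16, 2, 1], [4, 29, -2, -1], [-12, 12, 6, 3]].
There the 2×2 minor on rows k ∈ {0, 1}, columns (i,j) ∈ {(0,0), (0,1)} is det [[-4, 16], [4, 29]] = -180 ≠ 0, so this unfolding has rank ≥ 2; CP rank is at least every unfolding rank, so rank(T) ≥ 2. (Unfolding ranks only ever bound the CP rank from below — rank(T) can be strictly larger than all of them — so the matching upper bound has to come from an explicit 2-term decomposition.)
Upper bound — finding two terms. Write S_k = T[:,:,k] for the frontal slices: S₀ = [[-4, 16], [2, 1]], S₁ = [[4, 29], [-2, -1]], S₂ = [[-12, 12], [6, 3]].
If T = a₁ ∘ b₁ ∘ c₁ + a₂ ∘ b₂ ∘ c₂ then each S_k = c₁[k]·a₁b₁ᵀ + c₂[k]·a₂b₂ᵀ. S₀ and S₁ are linearly independent, so a₁b₁ᵀ and a₂b₂ᵀ must span the same plane of matrices: they are the rank-1 matrices of the form x·S₀ + y·S₁.
det(x·S₀ + y·S₁) is −36·x² − 18·xy + 54·y² = (-18)·(2·x + 3·y)(x − y), vanishing at (x:y) = (3:-2) and (1:1).
M₁ = 3·S₀ − 2·S₁ = [[-20, -10], [10, 5]] = (-5)·(2, -1)(2, 1)ᵀ and M₂ = S₀ + S₁ = [[0, 45], [0, 0]] = 45·(1, 0)(0, 1)ᵀ, so take a₁ = (2, -1), b₁ = (2, 1), a₂ = (1, 0), b₂ = (0, 1).
Each slice is an integer combination of E₁ = a₁b₁ᵀ and E₂ = a₂b₂ᵀ: S₀ = −E₁ + 18·E₂, S₁ = E₁ + 27·E₂, S₂ = −3·E₁ + 18·E₂; reading off coefficients, c₁ = (-1, 1, -3) and c₂ = (18, 27, 18).
Hence T = (2, -1) ∘ (2, 1) ∘ (-1, 1, -3) + (1, 0) ∘ (0, 1) ∘ (18, 27, 18), so rank(T) ≤ 2.
These bounds meet, so rank(T) = 2.

rank(T) = 2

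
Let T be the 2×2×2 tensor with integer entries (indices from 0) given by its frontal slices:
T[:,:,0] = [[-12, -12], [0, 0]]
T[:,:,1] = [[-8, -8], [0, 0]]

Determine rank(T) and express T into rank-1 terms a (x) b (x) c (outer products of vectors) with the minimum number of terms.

Lower bound: T ≠ 0 (e.g. T[0,0,0] = -12), so rank(T) ≥ 1.
Upper bound: if T = a (x) b (x) c then every fibre of T is a multiple of the corresponding factor, so read the factors off the fibres through the nonzero entry T[0,0,0] = -12.
The mode-1 fibre T[:,0,0] = [-12, 0] gives a = (1, 0) (primitive direction); the mode-2 fibre T[0,:,0] = [-12, -12] gives b = (1, 1); then c[k] = T[0,0,k] / (a[0]·b[0]) = [-12, -8] / 1 = (-12, -8).
Expanding (1, 0) (x) (1, 1) (x) (-12, -8) reproduces all 8 entries of T, so T = (1, 0) (x) (1, 1) (x) (-12, -8) and rank(T) ≤ 1.
These bounds meet, so rank(T) = 1.

rank(T) = 1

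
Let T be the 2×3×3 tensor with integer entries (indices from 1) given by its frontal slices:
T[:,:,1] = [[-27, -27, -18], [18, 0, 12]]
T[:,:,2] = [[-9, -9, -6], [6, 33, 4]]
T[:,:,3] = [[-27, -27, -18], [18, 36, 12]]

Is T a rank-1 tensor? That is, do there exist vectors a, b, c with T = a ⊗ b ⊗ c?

The mode-1 unfolding of T (rows indexed by i, columns by (j,k) = (1,1), (1,2), (1,3), (2,1), (2,2), (2,3), (3,1), (3,2), (3,3)) is [[-27, -9, -27, -27, -9, -27, -18, -6, -18], [18, 6, 18, 0, 33, 36, 12, 4, 12]].
There the 2×2 minor on rows i ∈ {1, 2}, columns (j,k) ∈ {(1,1), (2,1)} is det [[-27, -27], [18, 0]] = 486 ≠ 0, so this unfolding has rank ≥ 2; CP rank is at least every unfolding rank, so rank(T) ≥ 2.
In particular rank(T) ≥ 2 > 1, so T is not rank-1.

No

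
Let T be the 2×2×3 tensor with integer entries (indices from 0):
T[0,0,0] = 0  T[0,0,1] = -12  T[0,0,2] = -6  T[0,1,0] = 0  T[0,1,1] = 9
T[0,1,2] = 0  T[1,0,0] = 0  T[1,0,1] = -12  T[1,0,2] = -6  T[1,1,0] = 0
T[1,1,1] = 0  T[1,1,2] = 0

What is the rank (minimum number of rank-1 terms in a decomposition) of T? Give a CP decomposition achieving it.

Lower bound: in the mode-2 unfolding of T (rows indexed by j, columns by (i,k)) the 2×2 minor on rows j ∈ {0, 1}, columns (i,k) ∈ {(0,1), (0,2)} is det [[-12, -6], [9, 0]] = 54 ≠ 0, so that unfolding has rank ≥ 2 and hence rank(T) ≥ 2 (CP rank is at least every unfolding rank, though it can be larger).
Upper bound: with S_k = T[:,:,k], the two rank-1 terms a₁b₁ᵀ, a₂b₂ᵀ are the rank-1 members of the pencil x·S₁ + y·S₂.
det(x·S₁ + y·S₂) is 108·x² + 54·xy = 54·(2·x + y)(x), vanishing at (x:y) = (1:-2) and (0:1).
M₁ = S₁ − 2·S₂ = [[0, 9], [0, 0]] = 9·(1, 0)(0, 1)ᵀ and M₂ = S₂ = [[-6, 0], [-6, 0]] = (-6)·(1, 1)(1, 0)ᵀ, so take a₁ = (1, 0), b₁ = (0, 1), a₂ = (1, 1), b₂ = (1, 0).
Each slice is an integer combination of E₁ = a₁b₁ᵀ and E₂ = a₂b₂ᵀ: S₀ = 0, S₁ = 9·E₁ − 12·E₂, S₂ = −6·E₂; reading off coefficients, c₁ = (0, 9, 0) and c₂ = (0, -12, -6).
Hence T = (1, 0) ∘ (0, 1) ∘ (0, 9, 0) + (1, 1) ∘ (1, 0) ∘ (0, -12, -6), so rank(T) ≤ 2.
These bounds meet, so rank(T) = 2.

rank(T) = 2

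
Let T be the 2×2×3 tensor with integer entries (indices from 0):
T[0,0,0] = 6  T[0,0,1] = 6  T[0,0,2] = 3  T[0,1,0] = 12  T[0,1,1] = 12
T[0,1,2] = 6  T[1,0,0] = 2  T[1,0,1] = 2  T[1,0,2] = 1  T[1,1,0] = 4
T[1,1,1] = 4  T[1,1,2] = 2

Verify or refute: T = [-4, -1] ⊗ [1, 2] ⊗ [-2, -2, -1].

Reconstruct entry (0,0,0) from the claimed factors: Σₗ aₗ[0]bₗ[0]cₗ[0] = (-4)·(1)·(-2) = 8, but T[0,0,0] = 6. The claim is false.

No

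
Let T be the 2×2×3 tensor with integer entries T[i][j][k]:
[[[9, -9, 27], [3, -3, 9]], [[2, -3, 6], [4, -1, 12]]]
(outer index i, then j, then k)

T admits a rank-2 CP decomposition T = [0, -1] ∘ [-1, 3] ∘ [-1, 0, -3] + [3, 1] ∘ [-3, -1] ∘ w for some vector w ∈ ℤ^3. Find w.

Subtract the known terms from T to get the rank-1 residual R = [3, 1] ∘ [-3, -1] ∘ w, so R[i,j,k] = a[i]·b[j]·w[k]. Pick indices with nonzero a[0]·b[0] = (3)·(-3) = -9. Only the fibre through (0,0,·) is needed: R[0,0,:] = T[0,0,:] − Σₗ aₗ[0]bₗ[0]cₗ = [9, -9, 27] − (0)·(-1)·[-1, 0, -3] = [9, -9, 27]. Then w[k] = R[0,0,k] / -9 for each k, giving w = [9, -9, 27] / -9 = [-1, 1, -3].

w = [-1, 1, -3]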